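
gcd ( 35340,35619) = 93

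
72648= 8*9081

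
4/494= 2/247 = 0.01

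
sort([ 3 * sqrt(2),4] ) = [4, 3*sqrt( 2) ]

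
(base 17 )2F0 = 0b1101000001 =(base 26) 161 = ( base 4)31001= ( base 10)833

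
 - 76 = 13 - 89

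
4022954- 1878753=2144201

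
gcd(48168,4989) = 3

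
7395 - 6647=748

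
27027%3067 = 2491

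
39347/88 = 447 + 1/8 = 447.12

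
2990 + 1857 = 4847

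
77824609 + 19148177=96972786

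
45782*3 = 137346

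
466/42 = 233/21 = 11.10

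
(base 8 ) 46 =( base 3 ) 1102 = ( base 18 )22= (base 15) 28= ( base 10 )38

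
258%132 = 126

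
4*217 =868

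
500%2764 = 500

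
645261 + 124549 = 769810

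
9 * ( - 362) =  - 3258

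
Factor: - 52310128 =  - 2^4*13^1*251491^1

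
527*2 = 1054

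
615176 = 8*76897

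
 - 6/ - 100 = 3/50 = 0.06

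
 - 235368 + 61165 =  - 174203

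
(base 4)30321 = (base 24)1A9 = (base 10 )825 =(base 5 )11300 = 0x339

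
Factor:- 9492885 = -3^2*5^1*17^1*12409^1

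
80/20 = 4 = 4.00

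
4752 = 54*88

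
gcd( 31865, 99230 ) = 5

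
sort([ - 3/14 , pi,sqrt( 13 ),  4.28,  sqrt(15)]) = [ -3/14, pi, sqrt( 13) , sqrt( 15 ),4.28]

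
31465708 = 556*56593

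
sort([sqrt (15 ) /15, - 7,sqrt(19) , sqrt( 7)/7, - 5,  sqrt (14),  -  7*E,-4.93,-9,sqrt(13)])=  [ - 7*E, - 9, - 7,-5, - 4.93, sqrt( 15 )/15,sqrt ( 7 ) /7,  sqrt( 13 ),  sqrt( 14 ),  sqrt (19) ]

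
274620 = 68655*4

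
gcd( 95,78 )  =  1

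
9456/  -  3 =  - 3152 + 0/1 = -  3152.00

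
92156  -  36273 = 55883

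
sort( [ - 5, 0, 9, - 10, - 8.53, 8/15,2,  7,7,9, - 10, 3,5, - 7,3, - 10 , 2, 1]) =[ - 10, - 10, - 10, - 8.53, - 7 , - 5,0, 8/15, 1,2,2,3, 3,5,  7,7,9,9 ]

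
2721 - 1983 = 738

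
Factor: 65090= 2^1*5^1*23^1*283^1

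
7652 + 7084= 14736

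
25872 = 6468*4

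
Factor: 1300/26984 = 325/6746 = 2^(-1)*5^2* 13^1 *3373^( - 1)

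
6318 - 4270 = 2048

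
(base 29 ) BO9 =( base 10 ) 9956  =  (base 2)10011011100100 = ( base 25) fn6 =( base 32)9n4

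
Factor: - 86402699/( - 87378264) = 2^(- 3)*3^(- 4)*19^(  -  1 )*47^( - 1 )*151^( - 1 ) *4229^1*20431^1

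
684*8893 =6082812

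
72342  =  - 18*( - 4019 )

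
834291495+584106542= 1418398037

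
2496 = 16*156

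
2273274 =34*66861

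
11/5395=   11/5395 = 0.00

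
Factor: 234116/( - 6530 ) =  - 117058/3265=-  2^1 *5^( - 1)*107^1*547^1*653^( - 1) 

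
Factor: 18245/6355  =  89/31 = 31^( - 1)*89^1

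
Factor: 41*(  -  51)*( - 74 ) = 2^1*3^1*17^1*37^1 * 41^1 = 154734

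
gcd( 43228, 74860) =4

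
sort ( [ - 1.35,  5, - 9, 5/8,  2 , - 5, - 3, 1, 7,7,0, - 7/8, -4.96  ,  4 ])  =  [ - 9, - 5, -4.96, - 3,- 1.35,-7/8, 0, 5/8, 1,2 , 4, 5,7, 7] 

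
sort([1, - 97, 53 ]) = [ - 97,1,53 ]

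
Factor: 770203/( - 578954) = -2^( - 1)*7^1*19^1*5791^1*289477^ (-1)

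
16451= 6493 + 9958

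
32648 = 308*106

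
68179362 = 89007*766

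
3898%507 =349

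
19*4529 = 86051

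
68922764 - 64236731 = 4686033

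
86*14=1204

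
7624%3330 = 964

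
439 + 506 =945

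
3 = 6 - 3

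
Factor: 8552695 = 5^1*1710539^1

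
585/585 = 1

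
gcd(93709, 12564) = 1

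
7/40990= 7/40990=0.00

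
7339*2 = 14678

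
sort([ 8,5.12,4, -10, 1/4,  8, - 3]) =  [ - 10,-3,1/4,  4, 5.12,  8,8 ] 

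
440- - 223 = 663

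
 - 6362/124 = -52+43/62 = -51.31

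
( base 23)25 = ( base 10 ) 51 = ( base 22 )27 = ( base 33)1i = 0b110011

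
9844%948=364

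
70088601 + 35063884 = 105152485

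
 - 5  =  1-6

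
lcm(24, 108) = 216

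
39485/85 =7897/17 = 464.53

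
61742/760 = 30871/380 = 81.24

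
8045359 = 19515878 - 11470519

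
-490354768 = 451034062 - 941388830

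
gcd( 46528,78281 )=1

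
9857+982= 10839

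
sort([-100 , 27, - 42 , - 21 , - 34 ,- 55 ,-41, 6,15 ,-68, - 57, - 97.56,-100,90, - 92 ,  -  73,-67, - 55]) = [ - 100 ,-100,-97.56, - 92, -73, - 68,-67,-57,-55,-55  , - 42, - 41,-34 ,-21,6,15,27  ,  90 ]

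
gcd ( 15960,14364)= 1596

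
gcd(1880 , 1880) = 1880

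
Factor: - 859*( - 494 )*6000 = 2^5*3^1*5^3*13^1*19^1*859^1 =2546076000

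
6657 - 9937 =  - 3280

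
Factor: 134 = 2^1*67^1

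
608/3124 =152/781 = 0.19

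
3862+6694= 10556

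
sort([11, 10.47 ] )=[10.47,  11]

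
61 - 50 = 11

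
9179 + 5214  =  14393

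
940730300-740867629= 199862671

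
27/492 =9/164 = 0.05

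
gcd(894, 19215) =3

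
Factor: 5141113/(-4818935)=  - 5^(-1)* 11^( -1)*37^1*2137^( - 1)*3389^1 = - 125393/117535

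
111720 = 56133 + 55587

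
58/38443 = 58/38443 = 0.00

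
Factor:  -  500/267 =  - 2^2*3^(-1)*5^3  *89^( - 1 )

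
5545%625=545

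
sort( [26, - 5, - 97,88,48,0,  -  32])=[  -  97, - 32, - 5,0, 26, 48, 88 ] 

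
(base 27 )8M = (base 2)11101110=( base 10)238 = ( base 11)1a7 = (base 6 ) 1034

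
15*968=14520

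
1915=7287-5372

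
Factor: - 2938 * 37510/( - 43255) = 2^2*11^2* 13^1 * 31^1 * 41^(-1) * 113^1 * 211^( -1)  =  22040876/8651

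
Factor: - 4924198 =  - 2^1*2462099^1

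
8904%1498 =1414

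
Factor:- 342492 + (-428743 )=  - 771235 = - 5^1*154247^1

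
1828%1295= 533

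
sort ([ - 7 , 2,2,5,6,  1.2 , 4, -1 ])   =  [ - 7, - 1, 1.2,2, 2,4, 5, 6]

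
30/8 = 15/4 = 3.75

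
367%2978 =367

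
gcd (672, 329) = 7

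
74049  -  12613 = 61436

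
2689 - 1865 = 824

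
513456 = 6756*76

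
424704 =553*768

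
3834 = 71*54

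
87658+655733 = 743391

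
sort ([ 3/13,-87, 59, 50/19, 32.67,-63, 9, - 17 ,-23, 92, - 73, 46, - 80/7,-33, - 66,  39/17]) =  [ - 87, - 73,-66, -63, - 33,  -  23, - 17, - 80/7, 3/13, 39/17, 50/19, 9, 32.67, 46,59,92]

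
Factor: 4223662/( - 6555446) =-2111831/3277723 = - 19^1*31^(-1)*105733^( - 1)*111149^1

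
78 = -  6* (-13) 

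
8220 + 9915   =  18135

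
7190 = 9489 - 2299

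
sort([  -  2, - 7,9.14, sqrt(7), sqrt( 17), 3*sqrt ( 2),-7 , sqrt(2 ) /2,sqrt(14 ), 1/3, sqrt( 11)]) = [-7,-7,-2, 1/3, sqrt( 2) /2, sqrt( 7 ), sqrt (11), sqrt(14),sqrt ( 17),3*sqrt( 2 ), 9.14 ] 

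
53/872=53/872 = 0.06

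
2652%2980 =2652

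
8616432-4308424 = 4308008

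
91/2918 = 91/2918 = 0.03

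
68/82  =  34/41 = 0.83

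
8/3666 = 4/1833  =  0.00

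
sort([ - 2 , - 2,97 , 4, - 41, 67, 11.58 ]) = [ - 41,  -  2 , - 2, 4, 11.58,67,97 ] 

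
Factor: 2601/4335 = 3/5 = 3^1*5^( - 1)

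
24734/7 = 3533 + 3/7=3533.43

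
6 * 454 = 2724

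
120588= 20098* 6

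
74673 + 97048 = 171721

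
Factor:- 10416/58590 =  - 2^3 * 3^( - 2)*5^ ( -1 ) = - 8/45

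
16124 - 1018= 15106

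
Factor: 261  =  3^2*29^1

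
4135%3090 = 1045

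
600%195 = 15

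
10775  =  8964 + 1811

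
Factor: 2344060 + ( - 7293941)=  - 4949881^1=-4949881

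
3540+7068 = 10608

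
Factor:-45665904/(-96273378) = 2^3*3^( - 1)*109^( -1)*49069^( - 1 )*951373^1 = 7610984/16045563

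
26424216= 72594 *364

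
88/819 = 88/819 = 0.11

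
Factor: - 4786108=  - 2^2 * 619^1*1933^1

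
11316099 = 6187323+5128776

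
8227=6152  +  2075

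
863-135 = 728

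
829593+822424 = 1652017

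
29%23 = 6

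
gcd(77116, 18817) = 1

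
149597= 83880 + 65717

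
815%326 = 163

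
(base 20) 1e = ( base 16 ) 22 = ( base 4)202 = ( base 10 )34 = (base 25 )19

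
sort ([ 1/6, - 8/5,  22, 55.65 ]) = [ - 8/5,1/6,  22, 55.65] 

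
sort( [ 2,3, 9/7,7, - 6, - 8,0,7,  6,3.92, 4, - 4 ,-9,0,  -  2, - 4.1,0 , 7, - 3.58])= [ - 9, - 8, - 6, - 4.1,  -  4, - 3.58, - 2, 0, 0 , 0,9/7,2,3, 3.92,4 , 6, 7,7,7 ] 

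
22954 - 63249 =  - 40295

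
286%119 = 48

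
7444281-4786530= 2657751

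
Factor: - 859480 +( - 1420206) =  - 2^1*1139843^1  =  -  2279686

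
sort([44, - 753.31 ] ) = [  -  753.31,44 ]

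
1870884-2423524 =-552640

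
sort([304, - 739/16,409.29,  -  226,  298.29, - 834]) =[ - 834, - 226, - 739/16, 298.29, 304 , 409.29]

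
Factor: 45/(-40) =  - 2^( - 3)*3^2 = - 9/8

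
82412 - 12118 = 70294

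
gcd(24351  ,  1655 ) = 1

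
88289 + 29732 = 118021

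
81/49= 1+32/49 = 1.65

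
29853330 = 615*48542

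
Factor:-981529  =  -17^1*57737^1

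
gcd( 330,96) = 6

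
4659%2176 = 307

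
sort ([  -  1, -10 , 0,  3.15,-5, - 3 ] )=[ - 10, - 5,-3, - 1, 0,  3.15 ] 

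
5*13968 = 69840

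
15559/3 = 15559/3 = 5186.33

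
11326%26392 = 11326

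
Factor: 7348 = 2^2*11^1*167^1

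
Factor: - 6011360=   -  2^5*5^1*37571^1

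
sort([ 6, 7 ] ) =[6, 7] 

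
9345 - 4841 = 4504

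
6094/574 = 10  +  177/287 = 10.62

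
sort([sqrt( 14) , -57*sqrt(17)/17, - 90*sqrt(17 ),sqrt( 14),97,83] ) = [-90*sqrt (17 ), - 57*sqrt( 17) /17,sqrt (14 ),sqrt(14),83, 97] 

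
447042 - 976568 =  - 529526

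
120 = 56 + 64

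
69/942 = 23/314 = 0.07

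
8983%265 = 238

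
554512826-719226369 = -164713543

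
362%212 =150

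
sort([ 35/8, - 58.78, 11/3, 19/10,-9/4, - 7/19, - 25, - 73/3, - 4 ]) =[ - 58.78, - 25, - 73/3, - 4, - 9/4, - 7/19, 19/10,11/3, 35/8 ]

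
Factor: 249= 3^1*83^1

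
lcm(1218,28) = 2436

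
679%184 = 127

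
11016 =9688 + 1328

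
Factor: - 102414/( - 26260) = 39/10 = 2^(-1)*3^1*5^( - 1) * 13^1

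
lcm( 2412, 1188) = 79596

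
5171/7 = 5171/7 = 738.71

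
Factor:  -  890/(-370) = 89/37=37^( - 1)*89^1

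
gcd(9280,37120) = 9280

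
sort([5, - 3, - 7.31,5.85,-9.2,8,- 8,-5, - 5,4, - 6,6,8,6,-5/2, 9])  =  [ - 9.2,- 8, - 7.31,-6, - 5, - 5,  -  3,- 5/2,4, 5,5.85,  6 , 6,8,8,9] 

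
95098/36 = 47549/18 = 2641.61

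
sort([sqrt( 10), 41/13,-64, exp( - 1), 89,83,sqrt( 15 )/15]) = [ - 64,sqrt( 15) /15 , exp( - 1 ),41/13, sqrt( 10), 83 , 89] 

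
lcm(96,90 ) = 1440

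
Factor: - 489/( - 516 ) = 163/172 = 2^(-2 )*43^ ( - 1) *163^1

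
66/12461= 66/12461 = 0.01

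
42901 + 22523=65424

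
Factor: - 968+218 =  - 2^1 * 3^1*5^3 = - 750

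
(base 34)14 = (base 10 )38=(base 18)22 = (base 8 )46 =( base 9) 42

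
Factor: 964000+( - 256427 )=707573 = 707573^1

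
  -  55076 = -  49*1124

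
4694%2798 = 1896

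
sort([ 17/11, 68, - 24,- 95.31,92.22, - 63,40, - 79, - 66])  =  [-95.31, - 79, -66, - 63,-24, 17/11 , 40,68, 92.22 ]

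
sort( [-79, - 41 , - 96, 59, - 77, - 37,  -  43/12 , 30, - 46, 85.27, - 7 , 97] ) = [ - 96, - 79, - 77, -46  ,- 41,  -  37, - 7,-43/12 , 30, 59,  85.27, 97]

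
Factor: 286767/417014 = 513/746=2^( - 1)*3^3 * 19^1*373^( - 1 )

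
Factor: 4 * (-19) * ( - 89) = 2^2 * 19^1*89^1 = 6764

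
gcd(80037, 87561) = 9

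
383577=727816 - 344239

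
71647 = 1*71647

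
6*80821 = 484926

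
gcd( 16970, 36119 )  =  1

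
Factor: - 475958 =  - 2^1*7^1*33997^1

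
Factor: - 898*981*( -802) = 2^2*3^2 * 109^1 *401^1*449^1 =706512276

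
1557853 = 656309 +901544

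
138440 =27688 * 5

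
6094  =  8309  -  2215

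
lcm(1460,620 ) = 45260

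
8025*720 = 5778000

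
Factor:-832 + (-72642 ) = - 73474 = - 2^1 * 17^1*2161^1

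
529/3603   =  529/3603 = 0.15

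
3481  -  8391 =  - 4910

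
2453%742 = 227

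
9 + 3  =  12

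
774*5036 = 3897864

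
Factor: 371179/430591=7^( - 1 )* 137^( - 1 )*449^( - 1 )*371179^1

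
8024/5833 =1 + 2191/5833  =  1.38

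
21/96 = 7/32 = 0.22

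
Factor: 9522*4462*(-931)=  -2^2 * 3^2*7^2*19^1 *23^3*97^1 =-39555549684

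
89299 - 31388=57911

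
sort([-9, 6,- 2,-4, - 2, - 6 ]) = [-9, - 6 , - 4,  -  2,-2,6 ] 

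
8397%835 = 47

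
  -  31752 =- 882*36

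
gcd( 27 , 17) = 1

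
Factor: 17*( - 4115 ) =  - 5^1*17^1*823^1 =- 69955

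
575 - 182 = 393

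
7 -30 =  - 23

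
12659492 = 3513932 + 9145560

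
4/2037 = 4/2037 = 0.00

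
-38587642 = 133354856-171942498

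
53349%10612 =289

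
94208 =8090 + 86118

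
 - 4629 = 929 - 5558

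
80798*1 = 80798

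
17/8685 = 17/8685 = 0.00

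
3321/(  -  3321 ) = -1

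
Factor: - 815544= - 2^3*3^2 * 47^1*241^1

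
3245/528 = 295/48 = 6.15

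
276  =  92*3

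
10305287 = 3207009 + 7098278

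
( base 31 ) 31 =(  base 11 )86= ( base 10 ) 94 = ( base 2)1011110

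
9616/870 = 11 + 23/435 = 11.05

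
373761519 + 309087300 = 682848819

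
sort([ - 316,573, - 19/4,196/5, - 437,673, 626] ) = [ -437, - 316, - 19/4,196/5, 573, 626,673 ] 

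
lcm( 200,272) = 6800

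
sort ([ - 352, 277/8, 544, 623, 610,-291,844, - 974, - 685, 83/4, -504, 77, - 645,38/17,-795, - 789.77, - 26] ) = [-974, -795, - 789.77, -685, - 645, - 504, - 352, - 291, - 26, 38/17, 83/4, 277/8, 77, 544, 610, 623 , 844 ]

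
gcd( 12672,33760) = 32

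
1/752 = 1/752 = 0.00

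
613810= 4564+609246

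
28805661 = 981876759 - 953071098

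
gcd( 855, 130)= 5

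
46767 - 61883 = - 15116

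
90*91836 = 8265240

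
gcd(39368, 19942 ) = 2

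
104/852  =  26/213 = 0.12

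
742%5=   2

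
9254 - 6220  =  3034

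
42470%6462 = 3698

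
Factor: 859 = 859^1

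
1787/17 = 1787/17 = 105.12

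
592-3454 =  - 2862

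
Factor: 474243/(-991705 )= - 3^1 * 5^( - 1 ) * 7^1*13^(  -  1)*19^(-1)*73^( - 1)*2053^1=-  43113/90155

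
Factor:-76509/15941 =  - 3^2*19^(- 1)*839^( - 1)*8501^1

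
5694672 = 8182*696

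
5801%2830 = 141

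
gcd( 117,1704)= 3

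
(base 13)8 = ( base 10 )8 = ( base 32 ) 8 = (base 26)8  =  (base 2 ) 1000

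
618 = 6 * 103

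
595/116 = 5+15/116=5.13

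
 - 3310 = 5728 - 9038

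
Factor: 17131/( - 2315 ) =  - 37/5 = - 5^(-1) * 37^1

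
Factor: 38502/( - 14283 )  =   - 2^1*23^( - 1 )*31^1 = -62/23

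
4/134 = 2/67 = 0.03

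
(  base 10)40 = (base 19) 22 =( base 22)1I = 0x28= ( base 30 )1A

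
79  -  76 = 3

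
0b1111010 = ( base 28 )4a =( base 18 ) 6E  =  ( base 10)122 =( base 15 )82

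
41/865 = 41/865 = 0.05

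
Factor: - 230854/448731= - 2^1*3^(-2 ) * 13^2 * 73^(-1 ) = -338/657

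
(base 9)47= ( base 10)43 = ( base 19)25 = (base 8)53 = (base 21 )21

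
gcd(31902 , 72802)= 818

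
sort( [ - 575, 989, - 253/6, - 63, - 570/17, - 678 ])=[ - 678,-575, - 63, - 253/6,-570/17,989]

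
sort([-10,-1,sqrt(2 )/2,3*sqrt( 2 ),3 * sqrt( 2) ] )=[-10 , - 1, sqrt(2 ) /2,3 * sqrt(2 ),3*sqrt( 2)] 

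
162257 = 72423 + 89834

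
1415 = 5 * 283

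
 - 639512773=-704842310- - 65329537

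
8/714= 4/357=0.01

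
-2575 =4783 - 7358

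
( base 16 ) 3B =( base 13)47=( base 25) 29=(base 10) 59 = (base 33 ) 1Q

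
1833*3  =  5499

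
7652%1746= 668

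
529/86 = 529/86 = 6.15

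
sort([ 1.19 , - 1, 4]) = [  -  1, 1.19, 4]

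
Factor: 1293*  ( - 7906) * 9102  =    -  93044812716 = - 2^2*3^2 * 37^1*41^1*59^1* 67^1*431^1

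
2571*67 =172257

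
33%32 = 1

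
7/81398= 7/81398= 0.00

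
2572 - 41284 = - 38712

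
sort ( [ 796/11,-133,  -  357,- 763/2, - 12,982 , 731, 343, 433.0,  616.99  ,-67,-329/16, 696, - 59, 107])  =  [ - 763/2, - 357,-133,-67, - 59, - 329/16,  -  12,796/11, 107,343, 433.0 , 616.99, 696, 731, 982 ] 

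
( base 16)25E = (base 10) 606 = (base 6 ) 2450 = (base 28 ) LI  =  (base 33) IC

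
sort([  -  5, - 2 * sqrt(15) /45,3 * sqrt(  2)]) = [ - 5, - 2*sqrt( 15)/45,3*sqrt (2)]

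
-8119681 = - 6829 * 1189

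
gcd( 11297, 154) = 11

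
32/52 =8/13 =0.62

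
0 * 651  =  0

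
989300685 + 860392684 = 1849693369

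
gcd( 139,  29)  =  1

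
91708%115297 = 91708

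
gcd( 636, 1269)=3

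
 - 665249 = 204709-869958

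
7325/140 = 1465/28 = 52.32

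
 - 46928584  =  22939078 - 69867662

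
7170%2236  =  462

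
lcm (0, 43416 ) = 0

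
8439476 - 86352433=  - 77912957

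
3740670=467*8010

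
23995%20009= 3986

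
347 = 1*347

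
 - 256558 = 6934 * ( - 37 )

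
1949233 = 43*45331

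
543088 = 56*9698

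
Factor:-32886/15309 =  - 2^1 * 3^( - 3 )*29^1 = - 58/27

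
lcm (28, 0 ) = 0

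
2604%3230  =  2604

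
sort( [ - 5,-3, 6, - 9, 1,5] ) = [ - 9,-5,  -  3,1,5 , 6]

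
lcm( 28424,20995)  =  1847560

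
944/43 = 21 + 41/43  =  21.95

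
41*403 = 16523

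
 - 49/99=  - 49/99 =- 0.49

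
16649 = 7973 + 8676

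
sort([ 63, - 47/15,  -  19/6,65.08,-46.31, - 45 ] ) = [ - 46.31, - 45, - 19/6, -47/15,63, 65.08] 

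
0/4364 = 0 =0.00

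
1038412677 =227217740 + 811194937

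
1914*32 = 61248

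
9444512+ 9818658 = 19263170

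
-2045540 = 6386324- 8431864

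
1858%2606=1858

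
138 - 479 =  - 341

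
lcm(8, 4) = 8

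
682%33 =22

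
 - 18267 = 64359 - 82626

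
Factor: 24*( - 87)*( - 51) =2^3*3^3 * 17^1*29^1= 106488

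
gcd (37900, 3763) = 1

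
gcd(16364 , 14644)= 4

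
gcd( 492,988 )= 4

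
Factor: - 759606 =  - 2^1 * 3^1*126601^1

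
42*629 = 26418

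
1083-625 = 458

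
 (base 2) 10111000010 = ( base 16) 5c2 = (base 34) 19c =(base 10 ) 1474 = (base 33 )1BM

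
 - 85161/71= - 85161/71  =  - 1199.45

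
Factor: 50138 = 2^1*11^1*43^1*53^1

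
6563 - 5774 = 789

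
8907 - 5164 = 3743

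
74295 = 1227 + 73068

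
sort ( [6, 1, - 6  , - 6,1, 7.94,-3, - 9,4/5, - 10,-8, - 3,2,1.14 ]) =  [ - 10, - 9, - 8 , - 6, - 6, - 3,-3,4/5,1, 1,  1.14,2, 6, 7.94]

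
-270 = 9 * (-30)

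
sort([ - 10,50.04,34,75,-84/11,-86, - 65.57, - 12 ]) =[ - 86, - 65.57,-12, - 10,  -  84/11,34, 50.04,  75 ]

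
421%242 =179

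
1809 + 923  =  2732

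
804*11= 8844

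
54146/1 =54146=54146.00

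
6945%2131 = 552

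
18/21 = 6/7 = 0.86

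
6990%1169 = 1145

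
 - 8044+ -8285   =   - 16329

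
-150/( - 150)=1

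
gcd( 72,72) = 72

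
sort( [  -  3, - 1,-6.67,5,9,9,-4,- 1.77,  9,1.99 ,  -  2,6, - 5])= [ - 6.67, - 5, - 4,-3, - 2, - 1.77, - 1, 1.99, 5,6,9,9,9]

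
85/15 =17/3 = 5.67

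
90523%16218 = 9433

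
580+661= 1241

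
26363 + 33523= 59886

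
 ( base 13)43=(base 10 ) 55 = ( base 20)2f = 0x37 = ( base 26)23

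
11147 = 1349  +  9798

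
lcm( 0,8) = 0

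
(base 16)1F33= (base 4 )1330303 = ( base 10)7987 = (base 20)JJ7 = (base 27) APM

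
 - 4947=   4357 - 9304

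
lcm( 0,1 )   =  0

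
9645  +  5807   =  15452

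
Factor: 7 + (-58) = - 51 = - 3^1*17^1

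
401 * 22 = 8822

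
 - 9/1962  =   - 1/218 = -0.00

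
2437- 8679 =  - 6242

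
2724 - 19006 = -16282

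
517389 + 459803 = 977192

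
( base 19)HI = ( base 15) 17b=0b101010101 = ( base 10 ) 341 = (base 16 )155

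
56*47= 2632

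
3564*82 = 292248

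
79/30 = 79/30 = 2.63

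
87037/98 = 888 + 13/98 = 888.13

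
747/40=18  +  27/40=   18.68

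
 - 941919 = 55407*( - 17 )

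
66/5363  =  66/5363 =0.01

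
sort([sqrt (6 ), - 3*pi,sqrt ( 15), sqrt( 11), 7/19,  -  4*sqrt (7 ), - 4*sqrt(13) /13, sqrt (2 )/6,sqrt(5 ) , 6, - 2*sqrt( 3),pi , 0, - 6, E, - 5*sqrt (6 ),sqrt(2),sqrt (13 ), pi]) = [ - 5*sqrt(6), - 4*sqrt (7), - 3 * pi , - 6, - 2*sqrt ( 3 ), - 4*sqrt( 13)/13, 0, sqrt( 2) /6, 7/19,sqrt( 2) , sqrt( 5),  sqrt( 6),E, pi,pi, sqrt(11 ),sqrt(13),sqrt( 15 ),6 ]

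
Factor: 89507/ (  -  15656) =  - 2^( - 3) * 11^1 * 19^( - 1 )*79^1 = - 869/152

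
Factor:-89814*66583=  - 5980085562= - 2^1*3^1*11^1*6053^1*14969^1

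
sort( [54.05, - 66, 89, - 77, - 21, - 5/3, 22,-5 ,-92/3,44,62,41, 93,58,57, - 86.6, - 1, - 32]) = [  -  86.6, - 77 , - 66 , - 32, - 92/3, -21, - 5, -5/3, - 1,22, 41,  44,54.05, 57 , 58 , 62,89 , 93]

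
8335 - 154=8181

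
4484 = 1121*4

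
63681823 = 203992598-140310775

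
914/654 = 1 + 130/327 = 1.40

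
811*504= 408744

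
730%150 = 130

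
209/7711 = 19/701 = 0.03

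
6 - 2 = 4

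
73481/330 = 73481/330 = 222.67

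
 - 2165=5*( - 433)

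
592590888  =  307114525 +285476363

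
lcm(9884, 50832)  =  355824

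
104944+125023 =229967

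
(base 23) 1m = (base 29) 1g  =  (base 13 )36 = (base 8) 55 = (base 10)45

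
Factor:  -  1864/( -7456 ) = 2^( - 2)= 1/4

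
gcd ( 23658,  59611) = 1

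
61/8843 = 61/8843 = 0.01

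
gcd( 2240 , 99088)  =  16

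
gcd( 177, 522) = 3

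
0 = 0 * 9345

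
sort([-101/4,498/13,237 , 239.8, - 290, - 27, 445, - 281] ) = [ - 290, - 281,-27,-101/4,498/13, 237,239.8,445]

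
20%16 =4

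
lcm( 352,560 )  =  12320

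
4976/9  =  552+ 8/9 = 552.89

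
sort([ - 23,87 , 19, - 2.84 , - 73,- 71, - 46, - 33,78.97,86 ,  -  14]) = [ - 73, - 71, - 46, - 33, - 23 , - 14,-2.84,  19, 78.97, 86,87]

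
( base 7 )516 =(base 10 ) 258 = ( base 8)402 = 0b100000010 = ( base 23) b5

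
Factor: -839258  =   - 2^1*7^1*151^1*397^1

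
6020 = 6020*1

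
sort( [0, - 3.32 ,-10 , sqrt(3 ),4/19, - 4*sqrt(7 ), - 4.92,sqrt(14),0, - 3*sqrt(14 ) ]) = [-3*sqrt( 14 ),- 4*sqrt( 7), - 10, - 4.92,-3.32,0,0 , 4/19, sqrt( 3 ),sqrt( 14) ] 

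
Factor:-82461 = -3^1*27487^1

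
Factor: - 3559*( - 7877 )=3559^1*7877^1 = 28034243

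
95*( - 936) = -88920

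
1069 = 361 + 708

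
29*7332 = 212628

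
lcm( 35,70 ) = 70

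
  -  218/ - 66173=218/66173 = 0.00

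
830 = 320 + 510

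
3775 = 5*755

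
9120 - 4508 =4612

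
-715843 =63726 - 779569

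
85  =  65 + 20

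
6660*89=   592740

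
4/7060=1/1765  =  0.00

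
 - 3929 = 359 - 4288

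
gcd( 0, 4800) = 4800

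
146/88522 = 73/44261 = 0.00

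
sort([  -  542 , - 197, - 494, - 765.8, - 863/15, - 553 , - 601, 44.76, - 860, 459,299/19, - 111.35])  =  [ - 860, - 765.8 ,-601, - 553, - 542, - 494, - 197, - 111.35, - 863/15,299/19,44.76, 459]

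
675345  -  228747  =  446598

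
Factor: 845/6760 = 1/8=2^( - 3 ) 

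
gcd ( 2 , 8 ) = 2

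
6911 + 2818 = 9729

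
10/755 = 2/151=0.01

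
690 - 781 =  - 91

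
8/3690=4/1845 = 0.00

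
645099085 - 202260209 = 442838876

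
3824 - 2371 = 1453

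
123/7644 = 41/2548 =0.02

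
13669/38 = 13669/38 = 359.71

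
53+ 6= 59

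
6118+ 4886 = 11004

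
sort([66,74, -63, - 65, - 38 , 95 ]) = [ - 65, - 63 , -38,  66,74, 95]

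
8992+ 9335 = 18327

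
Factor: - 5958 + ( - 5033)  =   - 29^1*379^1=- 10991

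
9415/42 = 1345/6  =  224.17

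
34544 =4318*8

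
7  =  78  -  71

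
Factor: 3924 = 2^2*3^2 * 109^1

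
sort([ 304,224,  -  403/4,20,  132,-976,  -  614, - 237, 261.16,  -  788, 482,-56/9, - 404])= [  -  976, -788, - 614, - 404,-237, - 403/4,- 56/9  ,  20,132, 224,261.16, 304,482] 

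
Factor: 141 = 3^1*  47^1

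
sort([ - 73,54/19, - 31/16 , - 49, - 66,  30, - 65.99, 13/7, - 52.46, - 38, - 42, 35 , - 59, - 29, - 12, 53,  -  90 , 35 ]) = [ - 90, - 73 , - 66, - 65.99,-59, - 52.46, - 49, - 42, - 38, - 29, - 12, - 31/16,13/7, 54/19,  30, 35, 35,  53 ]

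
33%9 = 6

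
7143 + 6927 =14070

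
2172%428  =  32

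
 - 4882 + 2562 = - 2320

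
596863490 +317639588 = 914503078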